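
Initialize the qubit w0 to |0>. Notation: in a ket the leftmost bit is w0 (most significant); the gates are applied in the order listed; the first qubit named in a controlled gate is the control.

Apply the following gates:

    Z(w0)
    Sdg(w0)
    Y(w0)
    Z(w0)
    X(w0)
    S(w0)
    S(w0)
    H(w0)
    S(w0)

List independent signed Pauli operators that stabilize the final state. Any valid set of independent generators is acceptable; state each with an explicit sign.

The stabilizer group can be generated by +Y, among other valid generating sets.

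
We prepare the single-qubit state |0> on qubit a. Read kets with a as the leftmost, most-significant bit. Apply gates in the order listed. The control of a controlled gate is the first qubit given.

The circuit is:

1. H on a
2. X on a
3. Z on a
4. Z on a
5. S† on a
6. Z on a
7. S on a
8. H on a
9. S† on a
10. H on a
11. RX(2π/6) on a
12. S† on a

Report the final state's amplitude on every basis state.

The resulting statevector has amplitude sqrt(2)/4 - sqrt(6)*I/4 on |0>, sqrt(6)/4 + sqrt(2)*I/4 on |1>.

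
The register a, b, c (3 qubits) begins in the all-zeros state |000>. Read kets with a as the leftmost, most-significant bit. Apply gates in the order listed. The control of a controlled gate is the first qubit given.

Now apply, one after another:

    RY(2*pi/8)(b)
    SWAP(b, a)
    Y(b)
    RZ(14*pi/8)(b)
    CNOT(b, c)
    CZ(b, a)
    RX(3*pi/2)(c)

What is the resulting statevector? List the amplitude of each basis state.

After the circuit, the state carries amplitude 0 on |000>, 0 on |001>, sqrt(2*sqrt(2) + 4)*exp(7*I*pi/8)/4 on |010>, sqrt(2*sqrt(2) + 4)*exp(3*I*pi/8)/4 on |011>, 0 on |100>, 0 on |101>, -sqrt(4 - 2*sqrt(2))*exp(7*I*pi/8)/4 on |110>, -sqrt(4 - 2*sqrt(2))*exp(3*I*pi/8)/4 on |111>.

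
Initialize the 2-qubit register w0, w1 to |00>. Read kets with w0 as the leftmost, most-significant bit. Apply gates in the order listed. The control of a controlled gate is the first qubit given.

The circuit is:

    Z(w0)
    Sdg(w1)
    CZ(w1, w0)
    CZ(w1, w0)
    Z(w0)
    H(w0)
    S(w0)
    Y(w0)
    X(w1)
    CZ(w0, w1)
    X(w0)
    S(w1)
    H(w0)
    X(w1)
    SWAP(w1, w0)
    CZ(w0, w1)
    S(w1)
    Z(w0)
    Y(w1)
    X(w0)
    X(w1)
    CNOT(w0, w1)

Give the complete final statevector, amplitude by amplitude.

The final amplitudes are 0 on |00>, 0 on |01>, 1/2 - I/2 on |10>, -1/2 + I/2 on |11>.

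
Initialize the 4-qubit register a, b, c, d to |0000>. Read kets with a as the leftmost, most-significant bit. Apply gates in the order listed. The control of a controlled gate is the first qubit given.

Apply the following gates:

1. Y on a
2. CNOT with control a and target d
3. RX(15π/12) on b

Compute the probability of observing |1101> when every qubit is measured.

Outcome |1101> occurs with probability sqrt(2)/4 + 1/2.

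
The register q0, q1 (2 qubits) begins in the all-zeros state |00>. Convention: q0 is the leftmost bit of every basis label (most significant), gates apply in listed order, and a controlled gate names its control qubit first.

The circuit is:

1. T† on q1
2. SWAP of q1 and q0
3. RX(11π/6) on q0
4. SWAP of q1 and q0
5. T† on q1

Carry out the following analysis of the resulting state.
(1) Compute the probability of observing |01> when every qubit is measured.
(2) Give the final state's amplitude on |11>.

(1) A full measurement returns |01> with probability 1/2 - sqrt(3)/4.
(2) |11> carries amplitude 0 in the final state.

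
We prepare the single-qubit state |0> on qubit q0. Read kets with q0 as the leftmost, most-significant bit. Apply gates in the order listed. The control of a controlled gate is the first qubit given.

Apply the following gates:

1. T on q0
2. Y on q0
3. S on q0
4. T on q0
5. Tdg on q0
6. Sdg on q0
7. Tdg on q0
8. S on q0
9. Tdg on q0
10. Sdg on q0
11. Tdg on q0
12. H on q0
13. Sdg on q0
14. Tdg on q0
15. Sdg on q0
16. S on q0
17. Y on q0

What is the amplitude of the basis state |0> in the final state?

The final state's coefficient on |0> equals -sqrt(2)*I/2.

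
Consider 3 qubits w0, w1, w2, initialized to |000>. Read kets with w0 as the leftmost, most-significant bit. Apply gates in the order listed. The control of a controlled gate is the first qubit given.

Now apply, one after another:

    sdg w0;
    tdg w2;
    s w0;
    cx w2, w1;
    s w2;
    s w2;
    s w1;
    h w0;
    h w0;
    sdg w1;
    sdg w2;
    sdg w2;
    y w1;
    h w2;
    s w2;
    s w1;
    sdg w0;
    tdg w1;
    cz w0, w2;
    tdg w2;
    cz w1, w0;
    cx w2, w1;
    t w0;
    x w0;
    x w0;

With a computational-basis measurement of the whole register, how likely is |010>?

The probability of measuring |010> is 1/2. Key observation: the block from step 5 through step 12 cancels to the identity and can be dropped.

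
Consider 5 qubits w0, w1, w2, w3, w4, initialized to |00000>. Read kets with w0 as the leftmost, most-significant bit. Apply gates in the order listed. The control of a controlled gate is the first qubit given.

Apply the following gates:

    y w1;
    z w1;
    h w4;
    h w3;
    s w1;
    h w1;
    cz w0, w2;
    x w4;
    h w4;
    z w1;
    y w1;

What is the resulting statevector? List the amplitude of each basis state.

After the circuit, the state carries amplitude -I/2 on |00000>, -I/2 on |00010>, I/2 on |01000>, I/2 on |01010>, and 0 on every other basis state.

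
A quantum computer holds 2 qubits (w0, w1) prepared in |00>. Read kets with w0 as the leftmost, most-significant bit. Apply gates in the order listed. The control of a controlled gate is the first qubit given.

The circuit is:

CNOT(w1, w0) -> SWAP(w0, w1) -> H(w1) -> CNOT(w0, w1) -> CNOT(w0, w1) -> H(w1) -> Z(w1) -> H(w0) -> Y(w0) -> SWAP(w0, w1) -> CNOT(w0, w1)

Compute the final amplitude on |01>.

The final state's coefficient on |01> equals sqrt(2)*I/2. Key observation: the block from step 3 through step 6 cancels to the identity and can be dropped.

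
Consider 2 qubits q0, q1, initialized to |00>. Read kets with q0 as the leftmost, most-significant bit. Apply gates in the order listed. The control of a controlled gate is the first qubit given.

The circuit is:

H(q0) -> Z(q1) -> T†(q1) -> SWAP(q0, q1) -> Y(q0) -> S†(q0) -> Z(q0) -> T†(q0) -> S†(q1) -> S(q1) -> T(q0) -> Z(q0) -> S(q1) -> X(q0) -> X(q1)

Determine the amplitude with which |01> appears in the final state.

The amplitude on |01> is sqrt(2)/2. Key observation: gates 7-12 undo each other exactly, leaving only the rest of the circuit to track.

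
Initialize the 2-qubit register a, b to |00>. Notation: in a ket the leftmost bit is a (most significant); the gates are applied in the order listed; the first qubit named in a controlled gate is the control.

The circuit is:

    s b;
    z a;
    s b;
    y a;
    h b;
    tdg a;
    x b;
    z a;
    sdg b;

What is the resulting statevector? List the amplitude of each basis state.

After the circuit, the state carries amplitude 0 on |00>, 0 on |01>, -sqrt(2)*exp(I*pi/4)/2 on |10>, sqrt(2)*exp(3*I*pi/4)/2 on |11>.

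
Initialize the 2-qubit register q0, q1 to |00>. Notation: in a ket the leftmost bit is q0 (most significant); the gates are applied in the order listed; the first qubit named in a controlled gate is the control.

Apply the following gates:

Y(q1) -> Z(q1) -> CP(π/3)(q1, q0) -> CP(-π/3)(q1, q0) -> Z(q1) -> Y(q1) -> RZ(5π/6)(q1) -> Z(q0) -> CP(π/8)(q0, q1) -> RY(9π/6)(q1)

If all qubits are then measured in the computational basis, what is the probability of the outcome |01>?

Outcome |01> occurs with probability 1/2. Key observation: gates 1-6 undo each other exactly, leaving only the rest of the circuit to track.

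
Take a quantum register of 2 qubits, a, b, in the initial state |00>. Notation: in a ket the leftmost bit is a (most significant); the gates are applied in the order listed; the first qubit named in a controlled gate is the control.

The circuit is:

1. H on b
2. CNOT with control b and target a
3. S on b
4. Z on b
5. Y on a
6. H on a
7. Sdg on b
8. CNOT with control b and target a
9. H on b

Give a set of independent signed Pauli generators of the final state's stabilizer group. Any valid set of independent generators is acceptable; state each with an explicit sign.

The final state is stabilized by the group generated by -XX, +ZZ; other independent generating sets are equally valid.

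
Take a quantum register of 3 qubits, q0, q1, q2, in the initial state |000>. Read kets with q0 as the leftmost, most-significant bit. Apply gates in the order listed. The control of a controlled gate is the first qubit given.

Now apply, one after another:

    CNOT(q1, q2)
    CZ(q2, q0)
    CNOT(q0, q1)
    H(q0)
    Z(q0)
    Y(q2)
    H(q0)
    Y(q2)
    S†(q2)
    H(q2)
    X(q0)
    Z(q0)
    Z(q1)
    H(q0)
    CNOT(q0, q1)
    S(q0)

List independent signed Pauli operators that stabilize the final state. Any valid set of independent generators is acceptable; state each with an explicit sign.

The final state is stabilized by the group generated by +XYI, +IIX, +ZZI; other independent generating sets are equally valid.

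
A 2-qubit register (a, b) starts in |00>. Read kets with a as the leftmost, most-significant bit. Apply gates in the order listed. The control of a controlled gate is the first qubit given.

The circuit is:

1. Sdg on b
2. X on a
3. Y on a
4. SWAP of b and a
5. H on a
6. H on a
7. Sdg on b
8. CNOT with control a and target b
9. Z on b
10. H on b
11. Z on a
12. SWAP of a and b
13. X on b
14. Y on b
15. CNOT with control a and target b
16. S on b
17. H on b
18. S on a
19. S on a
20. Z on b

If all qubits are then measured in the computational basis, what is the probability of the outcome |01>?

The probability of measuring |01> is 1/4.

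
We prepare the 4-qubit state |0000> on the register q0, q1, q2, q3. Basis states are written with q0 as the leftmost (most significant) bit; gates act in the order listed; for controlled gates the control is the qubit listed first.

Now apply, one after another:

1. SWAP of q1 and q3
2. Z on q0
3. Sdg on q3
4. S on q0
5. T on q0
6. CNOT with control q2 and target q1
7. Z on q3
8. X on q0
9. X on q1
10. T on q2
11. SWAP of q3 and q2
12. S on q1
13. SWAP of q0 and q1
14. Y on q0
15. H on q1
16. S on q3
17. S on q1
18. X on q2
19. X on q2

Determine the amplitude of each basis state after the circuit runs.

The final amplitudes are sqrt(2)/2 on |0000>, -sqrt(2)*I/2 on |0100>, and 0 on every other basis state.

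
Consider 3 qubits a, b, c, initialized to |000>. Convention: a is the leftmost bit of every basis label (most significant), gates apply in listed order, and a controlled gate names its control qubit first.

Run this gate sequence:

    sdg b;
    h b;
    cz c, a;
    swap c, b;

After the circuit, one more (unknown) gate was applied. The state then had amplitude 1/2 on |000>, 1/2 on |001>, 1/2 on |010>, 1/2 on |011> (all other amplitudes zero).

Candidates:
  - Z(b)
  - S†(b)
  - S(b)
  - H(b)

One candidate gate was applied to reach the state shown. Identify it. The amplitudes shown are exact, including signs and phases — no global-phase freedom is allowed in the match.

The unique candidate consistent with the amplitudes is H(b).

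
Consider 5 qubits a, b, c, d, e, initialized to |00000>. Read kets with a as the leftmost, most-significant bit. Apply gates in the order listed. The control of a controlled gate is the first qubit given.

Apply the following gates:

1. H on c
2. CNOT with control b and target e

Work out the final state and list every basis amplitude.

The final amplitudes are sqrt(2)/2 on |00000>, sqrt(2)/2 on |00100>, and 0 on every other basis state.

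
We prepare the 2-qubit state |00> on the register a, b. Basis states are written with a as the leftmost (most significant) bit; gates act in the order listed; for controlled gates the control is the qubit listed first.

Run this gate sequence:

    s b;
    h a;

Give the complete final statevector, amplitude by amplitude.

The final amplitudes are sqrt(2)/2 on |00>, 0 on |01>, sqrt(2)/2 on |10>, 0 on |11>.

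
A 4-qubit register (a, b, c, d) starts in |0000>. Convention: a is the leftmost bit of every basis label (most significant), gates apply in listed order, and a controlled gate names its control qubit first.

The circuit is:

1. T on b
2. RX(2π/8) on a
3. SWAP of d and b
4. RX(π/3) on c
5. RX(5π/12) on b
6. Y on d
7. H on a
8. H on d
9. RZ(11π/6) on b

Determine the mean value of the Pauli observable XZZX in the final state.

The observable XZZX averages to 1/8 - sqrt(3)/8.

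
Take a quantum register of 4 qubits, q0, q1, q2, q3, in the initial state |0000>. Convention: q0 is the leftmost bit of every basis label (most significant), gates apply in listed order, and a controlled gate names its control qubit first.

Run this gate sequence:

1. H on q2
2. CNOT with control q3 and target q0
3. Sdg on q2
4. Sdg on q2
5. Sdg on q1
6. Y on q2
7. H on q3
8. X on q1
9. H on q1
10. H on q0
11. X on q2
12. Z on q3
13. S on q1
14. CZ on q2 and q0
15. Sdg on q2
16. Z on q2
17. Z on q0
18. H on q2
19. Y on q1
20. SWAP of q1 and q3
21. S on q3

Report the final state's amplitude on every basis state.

The final amplitudes are sqrt(2)*(1 - I)/8 on |0000>, sqrt(2)*(1 - I)/8 on |0001>, sqrt(2)*(-1 - I)/8 on |0010>, sqrt(2)*(-1 - I)/8 on |0011>, sqrt(2)*(-1 + I)/8 on |0100>, sqrt(2)*(-1 + I)/8 on |0101>, sqrt(2)*(1 + I)/8 on |0110>, sqrt(2)*(1 + I)/8 on |0111>, sqrt(2)*(1 + I)/8 on |1000>, sqrt(2)*(1 + I)/8 on |1001>, sqrt(2)*(-1 + I)/8 on |1010>, sqrt(2)*(-1 + I)/8 on |1011>, sqrt(2)*(-1 - I)/8 on |1100>, sqrt(2)*(-1 - I)/8 on |1101>, sqrt(2)*(1 - I)/8 on |1110>, sqrt(2)*(1 - I)/8 on |1111>.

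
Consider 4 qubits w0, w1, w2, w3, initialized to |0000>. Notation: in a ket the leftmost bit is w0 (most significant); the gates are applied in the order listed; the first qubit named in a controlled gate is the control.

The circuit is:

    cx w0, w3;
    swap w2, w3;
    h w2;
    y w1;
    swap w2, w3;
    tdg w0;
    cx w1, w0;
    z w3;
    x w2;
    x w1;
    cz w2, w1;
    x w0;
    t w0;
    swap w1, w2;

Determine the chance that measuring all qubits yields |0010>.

A full measurement returns |0010> with probability 0.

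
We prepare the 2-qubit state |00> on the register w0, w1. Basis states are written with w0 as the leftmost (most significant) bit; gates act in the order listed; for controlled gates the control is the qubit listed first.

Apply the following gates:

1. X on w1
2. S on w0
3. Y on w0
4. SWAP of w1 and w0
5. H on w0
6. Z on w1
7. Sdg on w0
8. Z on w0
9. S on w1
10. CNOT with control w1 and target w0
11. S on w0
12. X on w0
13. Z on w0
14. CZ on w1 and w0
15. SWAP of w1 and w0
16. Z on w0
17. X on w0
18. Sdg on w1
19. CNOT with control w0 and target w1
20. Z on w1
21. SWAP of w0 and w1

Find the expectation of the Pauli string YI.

In the final state, YI has expectation -1.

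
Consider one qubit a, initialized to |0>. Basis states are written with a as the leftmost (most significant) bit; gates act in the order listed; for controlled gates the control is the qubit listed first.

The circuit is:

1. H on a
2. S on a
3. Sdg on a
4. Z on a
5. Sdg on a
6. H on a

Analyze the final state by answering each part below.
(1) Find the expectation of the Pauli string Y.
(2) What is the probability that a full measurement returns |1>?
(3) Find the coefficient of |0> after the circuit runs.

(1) The observable Y averages to -1.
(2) A full measurement returns |1> with probability 1/2.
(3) The amplitude on |0> is 1/2 + I/2.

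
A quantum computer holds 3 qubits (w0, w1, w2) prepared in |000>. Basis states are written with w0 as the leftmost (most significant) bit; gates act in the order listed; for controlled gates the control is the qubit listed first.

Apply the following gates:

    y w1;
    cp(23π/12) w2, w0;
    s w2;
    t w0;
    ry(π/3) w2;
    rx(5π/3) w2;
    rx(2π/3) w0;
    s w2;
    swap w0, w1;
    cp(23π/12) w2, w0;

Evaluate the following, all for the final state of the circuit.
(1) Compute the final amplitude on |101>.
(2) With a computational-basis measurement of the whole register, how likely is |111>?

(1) The final state's coefficient on |101> equals sqrt(3)*(1 - I)*exp(5*I*pi/12)/8.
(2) The probability of measuring |111> is 9/32.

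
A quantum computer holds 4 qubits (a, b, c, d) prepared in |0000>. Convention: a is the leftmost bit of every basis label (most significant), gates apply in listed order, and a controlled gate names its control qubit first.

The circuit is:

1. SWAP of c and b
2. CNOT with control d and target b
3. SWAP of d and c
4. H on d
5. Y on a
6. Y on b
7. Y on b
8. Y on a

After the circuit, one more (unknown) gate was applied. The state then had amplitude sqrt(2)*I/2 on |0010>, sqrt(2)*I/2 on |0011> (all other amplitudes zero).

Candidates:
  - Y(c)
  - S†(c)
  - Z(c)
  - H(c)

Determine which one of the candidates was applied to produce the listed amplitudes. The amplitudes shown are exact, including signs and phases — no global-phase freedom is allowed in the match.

It was Y(c) that produced the state shown.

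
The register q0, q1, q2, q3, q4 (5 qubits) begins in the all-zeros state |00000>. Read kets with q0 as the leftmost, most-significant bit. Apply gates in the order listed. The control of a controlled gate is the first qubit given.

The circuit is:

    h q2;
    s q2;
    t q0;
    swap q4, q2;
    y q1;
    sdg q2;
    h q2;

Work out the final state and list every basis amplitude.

The resulting statevector has amplitude I/2 on |01000>, -1/2 on |01001>, I/2 on |01100>, -1/2 on |01101>, and 0 on every other basis state.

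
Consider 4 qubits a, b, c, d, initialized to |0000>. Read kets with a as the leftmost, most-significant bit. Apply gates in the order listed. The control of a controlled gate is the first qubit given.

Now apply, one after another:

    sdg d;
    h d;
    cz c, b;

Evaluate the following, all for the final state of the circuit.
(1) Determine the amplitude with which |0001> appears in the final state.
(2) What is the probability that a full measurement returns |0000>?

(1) The final state's coefficient on |0001> equals sqrt(2)/2.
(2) The probability of measuring |0000> is 1/2.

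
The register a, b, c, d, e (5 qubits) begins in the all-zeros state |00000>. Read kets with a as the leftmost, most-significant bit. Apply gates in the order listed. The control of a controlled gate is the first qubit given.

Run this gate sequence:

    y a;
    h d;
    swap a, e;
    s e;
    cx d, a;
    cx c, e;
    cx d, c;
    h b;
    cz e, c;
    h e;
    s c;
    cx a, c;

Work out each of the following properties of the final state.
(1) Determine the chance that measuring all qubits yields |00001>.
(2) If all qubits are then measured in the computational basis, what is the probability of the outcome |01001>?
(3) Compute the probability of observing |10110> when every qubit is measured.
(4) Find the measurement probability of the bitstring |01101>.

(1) Outcome |00001> occurs with probability 1/8.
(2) A full measurement returns |01001> with probability 1/8.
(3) The probability of measuring |10110> is 0.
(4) The probability of measuring |01101> is 0.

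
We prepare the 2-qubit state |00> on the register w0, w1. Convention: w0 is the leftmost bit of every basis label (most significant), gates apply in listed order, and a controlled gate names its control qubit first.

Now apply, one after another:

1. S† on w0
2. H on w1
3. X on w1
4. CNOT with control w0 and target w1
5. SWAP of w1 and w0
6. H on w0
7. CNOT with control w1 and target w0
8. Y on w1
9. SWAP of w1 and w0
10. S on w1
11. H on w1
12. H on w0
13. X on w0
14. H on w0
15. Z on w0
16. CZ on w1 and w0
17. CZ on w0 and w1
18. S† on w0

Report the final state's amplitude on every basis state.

The resulting statevector has amplitude 0 on |00>, 0 on |01>, sqrt(2)/2 on |10>, sqrt(2)/2 on |11>.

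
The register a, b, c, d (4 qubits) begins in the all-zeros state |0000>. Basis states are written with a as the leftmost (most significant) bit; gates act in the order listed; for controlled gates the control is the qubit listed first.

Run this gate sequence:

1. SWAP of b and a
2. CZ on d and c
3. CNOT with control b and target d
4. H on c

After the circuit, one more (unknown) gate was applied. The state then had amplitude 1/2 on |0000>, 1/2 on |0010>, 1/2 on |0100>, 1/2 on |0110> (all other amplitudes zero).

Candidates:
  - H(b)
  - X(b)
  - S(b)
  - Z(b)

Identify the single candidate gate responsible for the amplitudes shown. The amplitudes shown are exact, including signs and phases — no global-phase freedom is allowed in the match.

It was H(b) that produced the state shown.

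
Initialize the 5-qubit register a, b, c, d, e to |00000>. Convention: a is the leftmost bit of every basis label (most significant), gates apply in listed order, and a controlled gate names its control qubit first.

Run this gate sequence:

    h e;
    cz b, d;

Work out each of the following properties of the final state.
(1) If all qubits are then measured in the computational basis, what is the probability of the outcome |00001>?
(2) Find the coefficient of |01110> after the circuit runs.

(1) A full measurement returns |00001> with probability 1/2.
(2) The final state's coefficient on |01110> equals 0.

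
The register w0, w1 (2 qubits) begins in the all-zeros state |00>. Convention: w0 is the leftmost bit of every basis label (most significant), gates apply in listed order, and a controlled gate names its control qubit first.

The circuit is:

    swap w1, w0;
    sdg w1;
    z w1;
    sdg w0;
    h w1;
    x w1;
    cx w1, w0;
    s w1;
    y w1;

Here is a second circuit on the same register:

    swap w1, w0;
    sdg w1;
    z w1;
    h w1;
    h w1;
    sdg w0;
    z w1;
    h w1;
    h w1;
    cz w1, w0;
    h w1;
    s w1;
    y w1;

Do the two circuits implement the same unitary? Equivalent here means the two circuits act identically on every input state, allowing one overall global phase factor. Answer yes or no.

No, they are not equivalent — no single phase factor reconciles the two unitaries.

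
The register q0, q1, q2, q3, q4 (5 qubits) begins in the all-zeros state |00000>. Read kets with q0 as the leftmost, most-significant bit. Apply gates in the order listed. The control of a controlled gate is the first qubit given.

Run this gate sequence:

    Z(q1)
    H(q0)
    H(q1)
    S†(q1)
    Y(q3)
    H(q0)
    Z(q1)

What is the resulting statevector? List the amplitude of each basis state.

After the circuit, the state carries amplitude sqrt(2)*I/2 on |00010>, -sqrt(2)/2 on |01010>, and 0 on every other basis state.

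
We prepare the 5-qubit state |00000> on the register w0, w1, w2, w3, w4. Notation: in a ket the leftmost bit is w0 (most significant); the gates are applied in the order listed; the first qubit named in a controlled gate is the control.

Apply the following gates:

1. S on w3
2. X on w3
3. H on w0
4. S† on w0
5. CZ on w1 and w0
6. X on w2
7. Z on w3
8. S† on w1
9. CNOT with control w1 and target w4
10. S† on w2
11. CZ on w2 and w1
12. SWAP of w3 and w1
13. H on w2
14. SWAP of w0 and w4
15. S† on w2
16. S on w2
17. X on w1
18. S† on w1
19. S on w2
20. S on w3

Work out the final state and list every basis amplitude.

The final amplitudes are I/2 on |00000>, 1/2 on |00001>, 1/2 on |00100>, -I/2 on |00101>, and 0 on every other basis state.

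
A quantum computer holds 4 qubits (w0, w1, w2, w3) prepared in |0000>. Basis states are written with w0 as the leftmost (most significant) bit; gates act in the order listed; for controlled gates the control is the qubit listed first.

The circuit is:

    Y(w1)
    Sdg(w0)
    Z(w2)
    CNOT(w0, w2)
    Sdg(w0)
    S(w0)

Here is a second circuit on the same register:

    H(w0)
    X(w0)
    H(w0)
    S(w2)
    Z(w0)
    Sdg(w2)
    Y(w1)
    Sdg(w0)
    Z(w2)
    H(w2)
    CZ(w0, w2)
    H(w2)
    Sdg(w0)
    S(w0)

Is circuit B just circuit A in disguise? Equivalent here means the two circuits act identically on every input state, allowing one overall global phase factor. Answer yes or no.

Yes — the two circuits implement the same unitary up to a global phase.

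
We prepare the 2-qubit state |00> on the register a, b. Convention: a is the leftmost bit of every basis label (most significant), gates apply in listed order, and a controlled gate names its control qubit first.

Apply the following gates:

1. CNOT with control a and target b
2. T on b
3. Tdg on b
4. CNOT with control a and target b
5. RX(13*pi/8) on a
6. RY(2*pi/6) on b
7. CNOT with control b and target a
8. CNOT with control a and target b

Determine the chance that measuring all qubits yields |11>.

Outcome |11> occurs with probability 3/8 - 3*sqrt(2 - sqrt(2))/16. Key observation: steps 1-4 multiply out to the identity, so the circuit reduces to the remaining gates.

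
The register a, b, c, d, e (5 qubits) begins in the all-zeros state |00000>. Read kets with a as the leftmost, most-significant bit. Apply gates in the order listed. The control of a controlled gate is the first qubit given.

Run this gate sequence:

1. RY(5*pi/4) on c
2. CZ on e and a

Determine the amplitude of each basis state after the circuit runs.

After the circuit, the state carries amplitude -sqrt(2 - sqrt(2))/2 on |00000>, sqrt(sqrt(2) + 2)/2 on |00100>, and 0 on every other basis state.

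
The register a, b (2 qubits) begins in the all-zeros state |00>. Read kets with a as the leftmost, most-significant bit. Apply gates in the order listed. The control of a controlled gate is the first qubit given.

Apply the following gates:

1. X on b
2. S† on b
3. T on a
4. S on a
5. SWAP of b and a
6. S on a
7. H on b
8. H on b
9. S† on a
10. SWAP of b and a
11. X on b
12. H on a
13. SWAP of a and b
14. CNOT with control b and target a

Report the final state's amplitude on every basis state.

The final amplitudes are -sqrt(2)*I/2 on |00>, 0 on |01>, 0 on |10>, -sqrt(2)*I/2 on |11>. Key observation: the block from step 5 through step 10 cancels to the identity and can be dropped.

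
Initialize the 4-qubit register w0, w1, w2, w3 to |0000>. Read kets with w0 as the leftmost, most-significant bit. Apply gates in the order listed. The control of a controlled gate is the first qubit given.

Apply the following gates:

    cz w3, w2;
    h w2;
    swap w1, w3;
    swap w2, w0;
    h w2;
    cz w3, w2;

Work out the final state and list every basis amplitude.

The final amplitudes are 1/2 on |0000>, 1/2 on |0010>, 1/2 on |1000>, 1/2 on |1010>, and 0 on every other basis state.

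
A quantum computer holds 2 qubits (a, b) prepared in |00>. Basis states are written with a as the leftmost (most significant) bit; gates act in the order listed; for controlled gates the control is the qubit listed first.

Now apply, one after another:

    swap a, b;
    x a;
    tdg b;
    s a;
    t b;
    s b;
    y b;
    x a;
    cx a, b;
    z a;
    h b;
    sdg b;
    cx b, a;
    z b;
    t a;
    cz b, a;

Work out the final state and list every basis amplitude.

After the circuit, the state carries amplitude -sqrt(2)/2 on |00>, 0 on |01>, 0 on |10>, -sqrt(2)*exp(3*I*pi/4)/2 on |11>.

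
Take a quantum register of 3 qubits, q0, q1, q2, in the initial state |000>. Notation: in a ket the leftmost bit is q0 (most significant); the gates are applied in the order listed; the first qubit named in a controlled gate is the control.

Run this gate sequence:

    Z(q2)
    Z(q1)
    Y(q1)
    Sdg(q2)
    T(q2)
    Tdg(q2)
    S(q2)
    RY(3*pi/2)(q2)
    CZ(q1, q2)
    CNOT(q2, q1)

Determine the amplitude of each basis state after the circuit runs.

The resulting statevector has amplitude -sqrt(2)*I/2 on |001>, -sqrt(2)*I/2 on |010>, and 0 on every other basis state. Key observation: steps 4-7 multiply out to the identity, so the circuit reduces to the remaining gates.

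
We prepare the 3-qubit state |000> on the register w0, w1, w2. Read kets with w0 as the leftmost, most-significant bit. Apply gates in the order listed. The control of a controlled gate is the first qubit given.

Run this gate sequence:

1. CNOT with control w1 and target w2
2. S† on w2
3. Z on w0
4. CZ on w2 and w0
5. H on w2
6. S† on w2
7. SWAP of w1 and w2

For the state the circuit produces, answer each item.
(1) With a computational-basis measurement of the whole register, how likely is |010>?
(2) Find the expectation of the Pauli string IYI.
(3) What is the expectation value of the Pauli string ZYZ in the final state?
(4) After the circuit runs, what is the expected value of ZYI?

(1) A full measurement returns |010> with probability 1/2.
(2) The expectation value of IYI is -1.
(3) The observable ZYZ averages to -1.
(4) The observable ZYI averages to -1.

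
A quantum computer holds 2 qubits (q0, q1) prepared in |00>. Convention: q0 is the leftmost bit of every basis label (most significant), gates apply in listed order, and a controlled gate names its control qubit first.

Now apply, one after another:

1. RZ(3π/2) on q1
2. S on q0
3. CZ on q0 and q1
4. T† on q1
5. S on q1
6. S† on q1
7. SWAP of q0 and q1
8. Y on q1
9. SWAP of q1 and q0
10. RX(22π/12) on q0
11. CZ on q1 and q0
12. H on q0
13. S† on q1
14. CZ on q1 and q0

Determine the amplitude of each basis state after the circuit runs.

After the circuit, the state carries amplitude (-sqrt(3) + 1 + I + sqrt(3)*I)*exp(I*pi/4)/4 on |00>, 0 on |01>, (-sqrt(3) + 1 - sqrt(3)*I - I)*exp(I*pi/4)/4 on |10>, 0 on |11>. Key observation: steps 5-6 multiply out to the identity, so the circuit reduces to the remaining gates.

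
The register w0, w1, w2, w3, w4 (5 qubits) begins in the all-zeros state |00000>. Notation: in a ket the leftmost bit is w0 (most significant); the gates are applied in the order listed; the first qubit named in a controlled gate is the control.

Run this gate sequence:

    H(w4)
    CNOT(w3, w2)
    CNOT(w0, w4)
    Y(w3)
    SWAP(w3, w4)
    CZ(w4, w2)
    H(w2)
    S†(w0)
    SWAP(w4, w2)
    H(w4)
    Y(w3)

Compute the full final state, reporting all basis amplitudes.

After the circuit, the state carries amplitude sqrt(2)/2 on |00100>, -sqrt(2)/2 on |00110>, and 0 on every other basis state.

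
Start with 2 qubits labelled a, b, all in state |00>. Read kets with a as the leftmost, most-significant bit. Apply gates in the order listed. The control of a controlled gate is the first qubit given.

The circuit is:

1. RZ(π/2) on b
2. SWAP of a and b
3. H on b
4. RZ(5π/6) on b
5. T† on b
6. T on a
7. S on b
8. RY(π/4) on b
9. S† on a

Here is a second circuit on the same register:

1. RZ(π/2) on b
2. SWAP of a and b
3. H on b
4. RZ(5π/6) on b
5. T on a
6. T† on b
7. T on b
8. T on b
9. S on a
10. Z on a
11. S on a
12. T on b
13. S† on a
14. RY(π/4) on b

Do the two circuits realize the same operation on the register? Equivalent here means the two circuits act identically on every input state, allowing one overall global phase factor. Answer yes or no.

No — the two circuits implement different unitaries, even allowing a global phase.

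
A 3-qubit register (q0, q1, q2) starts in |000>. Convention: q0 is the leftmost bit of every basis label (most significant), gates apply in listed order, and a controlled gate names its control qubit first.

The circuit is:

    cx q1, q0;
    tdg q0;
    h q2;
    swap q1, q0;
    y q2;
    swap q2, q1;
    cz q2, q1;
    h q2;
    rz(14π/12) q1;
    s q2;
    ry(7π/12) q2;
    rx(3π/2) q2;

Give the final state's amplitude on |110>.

|110> carries amplitude 0 in the final state.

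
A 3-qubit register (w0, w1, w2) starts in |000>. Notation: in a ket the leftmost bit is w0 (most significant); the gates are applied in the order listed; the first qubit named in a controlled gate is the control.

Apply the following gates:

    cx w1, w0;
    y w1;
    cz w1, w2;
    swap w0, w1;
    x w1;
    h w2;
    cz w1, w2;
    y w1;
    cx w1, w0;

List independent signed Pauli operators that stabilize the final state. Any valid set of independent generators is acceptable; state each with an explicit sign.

One valid set of independent stabilizer generators is -IIX, -ZII, +IZI (any independent generating set of the same group is equally correct).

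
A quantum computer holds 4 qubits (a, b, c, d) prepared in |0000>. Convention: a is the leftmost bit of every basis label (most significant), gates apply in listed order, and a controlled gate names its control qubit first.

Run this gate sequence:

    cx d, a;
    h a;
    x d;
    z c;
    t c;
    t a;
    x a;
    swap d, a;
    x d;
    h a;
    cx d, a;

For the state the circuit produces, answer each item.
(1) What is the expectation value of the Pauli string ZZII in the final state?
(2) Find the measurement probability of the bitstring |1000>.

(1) In the final state, ZZII has expectation 0.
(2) Outcome |1000> occurs with probability 1/4.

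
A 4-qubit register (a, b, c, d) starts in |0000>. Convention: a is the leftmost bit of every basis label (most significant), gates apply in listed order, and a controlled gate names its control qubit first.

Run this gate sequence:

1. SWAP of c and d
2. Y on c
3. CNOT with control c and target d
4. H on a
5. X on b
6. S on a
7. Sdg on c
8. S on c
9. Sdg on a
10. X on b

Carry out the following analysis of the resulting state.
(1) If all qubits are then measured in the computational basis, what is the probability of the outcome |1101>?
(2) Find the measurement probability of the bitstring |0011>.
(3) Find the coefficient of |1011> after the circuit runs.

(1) The probability of measuring |1101> is 0. Key observation: steps 5-10 multiply out to the identity, so the circuit reduces to the remaining gates.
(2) The probability of measuring |0011> is 1/2.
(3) |1011> carries amplitude sqrt(2)*I/2 in the final state.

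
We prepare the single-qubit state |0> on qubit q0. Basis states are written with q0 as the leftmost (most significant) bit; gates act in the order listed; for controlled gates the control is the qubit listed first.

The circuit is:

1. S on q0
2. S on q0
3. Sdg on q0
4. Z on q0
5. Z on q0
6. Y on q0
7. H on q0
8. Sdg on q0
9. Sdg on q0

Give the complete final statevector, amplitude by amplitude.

The resulting statevector has amplitude sqrt(2)*I/2 on |0>, sqrt(2)*I/2 on |1>.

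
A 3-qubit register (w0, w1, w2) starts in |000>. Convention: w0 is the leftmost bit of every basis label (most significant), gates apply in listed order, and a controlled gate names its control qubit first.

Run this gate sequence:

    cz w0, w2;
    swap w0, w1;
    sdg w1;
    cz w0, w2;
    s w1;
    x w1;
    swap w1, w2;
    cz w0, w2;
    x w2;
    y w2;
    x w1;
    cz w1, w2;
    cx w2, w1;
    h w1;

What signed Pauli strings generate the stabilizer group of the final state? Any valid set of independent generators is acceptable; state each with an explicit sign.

The final state is stabilized by the group generated by +IXI, +ZII, -IIZ; other independent generating sets are equally valid.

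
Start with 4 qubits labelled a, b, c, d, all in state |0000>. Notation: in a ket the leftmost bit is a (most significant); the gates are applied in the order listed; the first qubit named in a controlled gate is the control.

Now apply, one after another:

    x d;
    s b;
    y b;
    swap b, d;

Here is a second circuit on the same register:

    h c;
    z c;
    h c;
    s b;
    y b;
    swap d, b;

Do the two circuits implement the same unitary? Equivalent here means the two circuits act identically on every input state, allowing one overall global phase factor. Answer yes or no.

No: there is an input state on which the two circuits produce genuinely different outputs (not merely differing by a phase).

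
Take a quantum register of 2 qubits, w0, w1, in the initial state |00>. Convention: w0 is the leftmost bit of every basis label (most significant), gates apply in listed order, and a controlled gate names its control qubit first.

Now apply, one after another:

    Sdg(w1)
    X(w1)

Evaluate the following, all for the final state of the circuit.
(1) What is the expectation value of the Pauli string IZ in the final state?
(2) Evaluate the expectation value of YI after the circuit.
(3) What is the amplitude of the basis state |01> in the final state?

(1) The observable IZ averages to -1.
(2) The observable YI averages to 0.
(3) |01> carries amplitude 1 in the final state.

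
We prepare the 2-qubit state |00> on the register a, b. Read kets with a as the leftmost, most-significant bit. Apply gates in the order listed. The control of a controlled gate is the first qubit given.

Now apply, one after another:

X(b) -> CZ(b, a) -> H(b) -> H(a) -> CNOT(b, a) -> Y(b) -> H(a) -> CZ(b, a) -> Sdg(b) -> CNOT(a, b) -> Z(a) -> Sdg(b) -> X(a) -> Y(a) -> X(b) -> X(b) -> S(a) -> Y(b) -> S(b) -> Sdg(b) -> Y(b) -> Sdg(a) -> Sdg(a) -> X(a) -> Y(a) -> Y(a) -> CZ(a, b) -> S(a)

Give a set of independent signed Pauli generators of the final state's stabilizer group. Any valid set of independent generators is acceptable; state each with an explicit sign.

The stabilizer group can be generated by +IX, -ZI, among other valid generating sets. Key observation: steps 17-22 multiply out to the identity, so the circuit reduces to the remaining gates.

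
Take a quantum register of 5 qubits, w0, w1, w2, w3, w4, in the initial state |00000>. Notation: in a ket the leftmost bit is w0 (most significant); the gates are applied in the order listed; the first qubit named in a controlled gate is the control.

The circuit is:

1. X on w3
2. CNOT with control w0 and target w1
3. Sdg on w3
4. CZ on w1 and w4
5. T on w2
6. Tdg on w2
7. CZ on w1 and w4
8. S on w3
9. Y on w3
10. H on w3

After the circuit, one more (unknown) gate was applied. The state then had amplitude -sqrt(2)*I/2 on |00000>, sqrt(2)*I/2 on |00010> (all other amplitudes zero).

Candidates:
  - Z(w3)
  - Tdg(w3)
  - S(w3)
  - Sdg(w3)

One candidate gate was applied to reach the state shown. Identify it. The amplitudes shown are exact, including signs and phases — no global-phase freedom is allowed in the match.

The applied gate was Z(w3).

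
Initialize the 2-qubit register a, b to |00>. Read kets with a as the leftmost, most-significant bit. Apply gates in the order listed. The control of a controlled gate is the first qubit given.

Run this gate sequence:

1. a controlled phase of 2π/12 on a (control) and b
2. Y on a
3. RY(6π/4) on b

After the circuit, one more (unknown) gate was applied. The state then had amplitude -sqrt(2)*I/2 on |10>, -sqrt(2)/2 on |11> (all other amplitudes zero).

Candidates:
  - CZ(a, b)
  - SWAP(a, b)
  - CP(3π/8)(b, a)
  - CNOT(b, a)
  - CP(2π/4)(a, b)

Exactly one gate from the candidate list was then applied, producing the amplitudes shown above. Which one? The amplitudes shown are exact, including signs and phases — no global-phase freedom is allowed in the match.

The unique candidate consistent with the amplitudes is CP(2π/4)(a, b).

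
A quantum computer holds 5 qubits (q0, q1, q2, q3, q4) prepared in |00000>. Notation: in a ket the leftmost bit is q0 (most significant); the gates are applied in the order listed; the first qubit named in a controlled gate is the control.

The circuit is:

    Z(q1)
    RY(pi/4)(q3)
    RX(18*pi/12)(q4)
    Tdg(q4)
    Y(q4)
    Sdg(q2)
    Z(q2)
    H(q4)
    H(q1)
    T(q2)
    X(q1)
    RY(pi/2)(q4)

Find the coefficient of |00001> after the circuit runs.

The final state's coefficient on |00001> equals sqrt(sqrt(2) + 2)*exp(3*I*pi/4)/4.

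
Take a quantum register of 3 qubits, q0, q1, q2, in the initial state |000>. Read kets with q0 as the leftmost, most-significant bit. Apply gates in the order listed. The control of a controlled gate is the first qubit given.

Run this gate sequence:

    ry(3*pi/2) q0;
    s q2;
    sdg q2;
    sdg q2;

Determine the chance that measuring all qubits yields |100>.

A full measurement returns |100> with probability 1/2. Key observation: gates 2-3 undo each other exactly, leaving only the rest of the circuit to track.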